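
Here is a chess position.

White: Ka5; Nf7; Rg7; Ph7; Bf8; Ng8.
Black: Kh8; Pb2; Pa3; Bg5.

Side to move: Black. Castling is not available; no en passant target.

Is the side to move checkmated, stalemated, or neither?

Black to move; black king on h8.
In check: yes, from the white knight on f7.
King squares — g7: attacked by Bf8; h7: attacked by Rg7; g8: attacked by Rg7.
Legal moves for Black: none.
In check with no legal moves → checkmate.

checkmate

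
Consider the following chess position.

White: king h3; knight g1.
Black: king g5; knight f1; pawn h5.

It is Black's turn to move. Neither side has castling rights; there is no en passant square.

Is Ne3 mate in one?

no

After Ne3: white king on h3; in check: no.
White is not in check, so this cannot be checkmate.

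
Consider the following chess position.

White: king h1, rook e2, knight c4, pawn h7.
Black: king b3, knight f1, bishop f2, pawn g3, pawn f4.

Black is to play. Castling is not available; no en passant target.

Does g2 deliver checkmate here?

After g2: white king on h1; in check: yes, from the black pawn on g2.
White has 1 legal reply: Kxg2.
In check but a legal move exists → not checkmate.

no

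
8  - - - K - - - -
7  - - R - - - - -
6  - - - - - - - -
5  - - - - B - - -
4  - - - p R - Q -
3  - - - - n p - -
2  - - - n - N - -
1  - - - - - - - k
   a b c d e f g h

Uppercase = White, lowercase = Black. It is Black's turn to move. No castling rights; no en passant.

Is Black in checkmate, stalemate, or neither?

checkmate

Black to move; black king on h1.
In check: yes, from the white knight on f2.
King squares — g1: attacked by Qg4; g2: attacked by Qg4; h2: attacked by Be5.
Legal moves for Black: none.
In check with no legal moves → checkmate.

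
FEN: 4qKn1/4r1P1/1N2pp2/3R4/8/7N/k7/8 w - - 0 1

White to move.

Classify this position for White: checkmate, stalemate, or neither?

White to move; white king on f8.
In check: yes, from the black queen on e8.
King squares — e7: attacked by Qe8; f7: attacked by Re7; g7: own pawn; e8: attacked by Re7; g8: attacked by Qe8.
Legal moves for White: none.
In check with no legal moves → checkmate.

checkmate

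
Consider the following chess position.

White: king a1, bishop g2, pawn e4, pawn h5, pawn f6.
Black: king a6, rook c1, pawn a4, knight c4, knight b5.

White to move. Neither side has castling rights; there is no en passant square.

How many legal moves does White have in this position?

White to move; king on a1.
In check: yes, from the black rook on c1.
Legal moves: Ka2.
Count: 1.

1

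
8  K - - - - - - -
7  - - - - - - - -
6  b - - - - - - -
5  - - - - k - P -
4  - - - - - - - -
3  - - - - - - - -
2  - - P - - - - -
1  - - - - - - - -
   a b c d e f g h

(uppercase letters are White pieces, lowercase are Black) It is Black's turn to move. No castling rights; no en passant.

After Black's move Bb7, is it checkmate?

no

After Bb7: white king on a8; in check: yes, from the black bishop on b7.
White has 3 legal replies: Kb8, Kxb7, Ka7.
In check but a legal move exists → not checkmate.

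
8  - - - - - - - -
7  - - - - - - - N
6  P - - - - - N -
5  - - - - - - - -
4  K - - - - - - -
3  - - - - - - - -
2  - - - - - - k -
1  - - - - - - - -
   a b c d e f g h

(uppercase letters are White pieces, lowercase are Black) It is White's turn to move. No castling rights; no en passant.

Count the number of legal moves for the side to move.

White to move; king on a4.
In check: no.
Legal moves: Nhf8, Nf6, Ng5, Nh8, Ngf8, Ne7, Ne5, Nh4+, Nf4+, Kb5, Ka5, Kb4, Kb3, Ka3, a7.
Count: 15.

15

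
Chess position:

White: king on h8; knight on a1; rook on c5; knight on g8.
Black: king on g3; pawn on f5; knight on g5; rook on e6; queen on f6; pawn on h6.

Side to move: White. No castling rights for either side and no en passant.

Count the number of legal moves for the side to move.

White to move; king on h8.
In check: yes, from the black queen on f6.
Legal moves: Nxf6.
Count: 1.

1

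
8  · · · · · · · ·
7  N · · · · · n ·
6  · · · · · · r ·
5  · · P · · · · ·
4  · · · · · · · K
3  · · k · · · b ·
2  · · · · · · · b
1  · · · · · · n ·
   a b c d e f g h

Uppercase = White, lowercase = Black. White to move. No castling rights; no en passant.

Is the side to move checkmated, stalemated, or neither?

White to move; white king on h4.
In check: yes, from the black bishop on g3.
King squares — g3: attacked by Bh2; h3: attacked by Ng1; g4: attacked by Rg6; g5: attacked by Rg6; h5: attacked by Ng7.
Legal moves for White: none.
In check with no legal moves → checkmate.

checkmate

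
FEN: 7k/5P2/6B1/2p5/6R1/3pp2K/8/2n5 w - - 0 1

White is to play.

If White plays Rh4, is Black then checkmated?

no

After Rh4: black king on h8; in check: yes, from the white rook on h4.
Black has 1 legal reply: Kg7.
In check but a legal move exists → not checkmate.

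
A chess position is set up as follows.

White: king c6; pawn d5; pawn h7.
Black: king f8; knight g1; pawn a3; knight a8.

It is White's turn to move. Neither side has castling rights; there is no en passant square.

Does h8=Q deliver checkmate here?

After h8=Q: black king on f8; in check: yes, from the white queen on h8.
Black has 2 legal replies: Kf7, Ke7.
In check but a legal move exists → not checkmate.

no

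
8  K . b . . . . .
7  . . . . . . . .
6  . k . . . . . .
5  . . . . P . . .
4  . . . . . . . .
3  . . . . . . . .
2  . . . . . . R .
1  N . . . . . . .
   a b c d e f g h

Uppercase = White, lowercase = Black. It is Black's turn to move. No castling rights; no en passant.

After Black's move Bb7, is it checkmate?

no

After Bb7: white king on a8; in check: yes, from the black bishop on b7.
White has 1 legal reply: Kb8.
In check but a legal move exists → not checkmate.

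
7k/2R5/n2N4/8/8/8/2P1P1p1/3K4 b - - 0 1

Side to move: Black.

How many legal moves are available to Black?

Black to move; king on h8.
In check: no.
Legal moves: Kg8, Nb8, Nxc7, Nc5, Nb4, g1=Q+, g1=R+, g1=B, g1=N.
Count: 9.

9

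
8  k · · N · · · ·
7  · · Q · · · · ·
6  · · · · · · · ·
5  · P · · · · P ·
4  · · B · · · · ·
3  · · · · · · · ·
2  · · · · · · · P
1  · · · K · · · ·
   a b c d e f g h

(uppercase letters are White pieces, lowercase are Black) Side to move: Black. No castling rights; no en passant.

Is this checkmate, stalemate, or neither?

stalemate

Black to move; black king on a8.
In check: no.
King squares — a7: attacked by Qc7; b7: attacked by Qc7; b8: attacked by Qc7.
Legal moves for Black: none.
Not in check and no legal moves → stalemate.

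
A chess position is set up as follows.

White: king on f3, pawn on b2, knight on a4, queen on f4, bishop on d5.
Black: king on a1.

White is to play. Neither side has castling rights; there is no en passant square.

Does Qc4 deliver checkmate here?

no

After Qc4: black king on a1; in check: no.
Black is not in check, so this cannot be checkmate.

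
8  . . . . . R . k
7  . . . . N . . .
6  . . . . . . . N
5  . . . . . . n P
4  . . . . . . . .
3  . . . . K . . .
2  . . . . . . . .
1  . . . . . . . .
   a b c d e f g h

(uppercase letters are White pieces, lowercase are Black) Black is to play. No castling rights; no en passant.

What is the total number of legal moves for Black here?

2

Black to move; king on h8.
In check: yes, from the white rook on f8.
Legal moves: Kh7, Kg7.
Count: 2.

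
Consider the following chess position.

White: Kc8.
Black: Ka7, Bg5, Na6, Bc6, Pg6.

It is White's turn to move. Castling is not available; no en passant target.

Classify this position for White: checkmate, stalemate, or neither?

White to move; white king on c8.
In check: no.
King squares — b7: attacked by Bc6; c7: attacked by Na6; d7: attacked by Bc6; b8: attacked by Na6; d8: attacked by Bg5.
Legal moves for White: none.
Not in check and no legal moves → stalemate.

stalemate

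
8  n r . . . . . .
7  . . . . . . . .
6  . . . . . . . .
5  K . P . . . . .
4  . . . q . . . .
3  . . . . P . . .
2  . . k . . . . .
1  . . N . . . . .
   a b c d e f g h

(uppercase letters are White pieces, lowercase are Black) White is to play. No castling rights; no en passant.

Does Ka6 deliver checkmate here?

After Ka6: black king on c2; in check: no.
Black is not in check, so this cannot be checkmate.

no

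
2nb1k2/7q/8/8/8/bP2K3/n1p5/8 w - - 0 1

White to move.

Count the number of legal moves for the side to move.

7

White to move; king on e3.
In check: no.
Legal moves: Kf4, Kd4, Kf3, Kf2, Ke2, Kd2, b4.
Count: 7.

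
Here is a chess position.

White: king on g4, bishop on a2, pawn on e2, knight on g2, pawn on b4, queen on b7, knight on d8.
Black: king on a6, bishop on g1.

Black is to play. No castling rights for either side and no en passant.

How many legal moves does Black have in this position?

0

Black to move; king on a6.
In check: yes, from the white queen on b7.
Legal moves: none.
Count: 0.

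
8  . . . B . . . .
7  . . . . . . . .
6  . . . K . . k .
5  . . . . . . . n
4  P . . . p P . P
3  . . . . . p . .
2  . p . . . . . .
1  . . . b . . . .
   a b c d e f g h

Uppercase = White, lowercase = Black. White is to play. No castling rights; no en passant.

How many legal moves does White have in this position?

16

White to move; king on d6.
In check: no.
Legal moves: Be7, Bc7, Bf6, Bb6, Bg5, Ba5, Ke7, Kd7, Kc7, Ke6, Kc6, Ke5, Kd5, Kc5, f5+, a5.
Count: 16.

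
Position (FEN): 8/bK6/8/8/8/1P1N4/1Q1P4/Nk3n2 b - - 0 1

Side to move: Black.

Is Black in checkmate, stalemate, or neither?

Black to move; black king on b1.
In check: yes, from the white queen on b2.
King squares — a1: attacked by Qb2; c1: attacked by Qb2; a2: attacked by Qb2; b2: attacked by Nd3; c2: attacked by Na1.
Legal moves for Black: none.
In check with no legal moves → checkmate.

checkmate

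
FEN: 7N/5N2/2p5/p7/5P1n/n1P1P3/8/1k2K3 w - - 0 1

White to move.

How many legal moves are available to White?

White to move; king on e1.
In check: no.
Legal moves: Ng6, Nd8, Nh6, Nd6, Ng5, Ne5, Kf2, Ke2, Kd2, Kf1, Kd1, f5, e4, c4.
Count: 14.

14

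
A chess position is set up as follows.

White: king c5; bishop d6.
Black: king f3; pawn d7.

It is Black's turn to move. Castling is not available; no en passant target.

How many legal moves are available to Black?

6

Black to move; king on f3.
In check: no.
Legal moves: Kg4, Ke4, Ke3, Kg2, Kf2, Ke2.
Count: 6.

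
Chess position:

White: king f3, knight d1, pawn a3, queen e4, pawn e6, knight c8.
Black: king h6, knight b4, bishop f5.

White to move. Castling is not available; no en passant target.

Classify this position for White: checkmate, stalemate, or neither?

neither

White to move; white king on f3.
In check: no.
Legal moves for White include: Ne7, Na7, Nd6, Nb6, Qa8, Qb7, Qc6, Qxf5, Qe5, Qd5, Qh4+, Qg4, Qf4+, Qd4, Qc4, Qxb4, Qe3+, Qd3, ... (list truncated; more exist).
White has legal moves and is not in check → neither.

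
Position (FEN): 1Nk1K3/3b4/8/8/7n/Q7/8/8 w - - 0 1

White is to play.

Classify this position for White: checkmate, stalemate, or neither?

White to move; white king on e8.
In check: yes, from the black bishop on d7.
King squares — d7: attacked by Kc8; e7: available; f7: available; d8: attacked by Kc8; f8: available.
Legal moves for White: Kf8, Kf7, Ke7, Nxd7.
White is in check but has 4 legal moves → neither.

neither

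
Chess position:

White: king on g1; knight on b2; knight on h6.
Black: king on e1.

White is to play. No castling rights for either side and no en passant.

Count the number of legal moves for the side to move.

White to move; king on g1.
In check: no.
Legal moves: Ng8, Nf7, Nf5, Ng4, Nc4, Na4, Nd3+, Nd1, Kh2, Kg2, Kh1.
Count: 11.

11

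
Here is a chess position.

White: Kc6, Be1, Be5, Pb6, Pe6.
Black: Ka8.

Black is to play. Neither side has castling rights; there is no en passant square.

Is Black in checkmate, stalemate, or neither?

Black to move; black king on a8.
In check: no.
King squares — a7: attacked by Pb6; b7: attacked by Kc6; b8: attacked by Be5.
Legal moves for Black: none.
Not in check and no legal moves → stalemate.

stalemate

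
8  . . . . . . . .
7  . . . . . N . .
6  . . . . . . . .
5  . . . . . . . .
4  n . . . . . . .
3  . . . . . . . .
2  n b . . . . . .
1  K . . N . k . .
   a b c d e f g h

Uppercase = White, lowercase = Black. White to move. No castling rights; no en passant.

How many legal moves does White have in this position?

3

White to move; king on a1.
In check: yes, from the black bishop on b2.
Legal moves: Kxa2, Kb1, Nxb2.
Count: 3.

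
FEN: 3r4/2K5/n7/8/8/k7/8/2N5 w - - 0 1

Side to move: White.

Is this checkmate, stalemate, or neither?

neither

White to move; white king on c7.
In check: yes, from the black knight on a6.
King squares — b6: available; c6: available; d6: attacked by Rd8; b7: available; d7: attacked by Rd8; b8: attacked by Na6; c8: attacked by Rd8; d8: available.
Legal moves for White: Kxd8, Kb7, Kc6, Kb6.
White is in check but has 4 legal moves → neither.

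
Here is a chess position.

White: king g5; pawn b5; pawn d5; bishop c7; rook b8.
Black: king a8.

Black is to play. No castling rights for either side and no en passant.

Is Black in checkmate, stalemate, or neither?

neither

Black to move; black king on a8.
In check: yes, from the white rook on b8.
King squares — a7: available; b7: attacked by Rb8; b8: attacked by Bc7.
Legal moves for Black: Ka7.
Black is in check but has 1 legal move → neither.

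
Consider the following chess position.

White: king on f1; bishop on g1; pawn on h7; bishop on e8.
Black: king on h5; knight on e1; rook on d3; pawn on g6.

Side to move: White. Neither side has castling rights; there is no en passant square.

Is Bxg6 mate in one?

After Bxg6: black king on h5; in check: yes, from the white bishop on g6.
Black has 5 legal replies: Kh6, Kxg6, Kg5, Kh4, Kg4.
In check but a legal move exists → not checkmate.

no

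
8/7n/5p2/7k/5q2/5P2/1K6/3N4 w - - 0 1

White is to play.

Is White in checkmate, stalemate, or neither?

neither

White to move; white king on b2.
In check: no.
Legal moves for White: Kc3, Kb3, Ka3, Kc2, Ka2, Kb1, Ka1, Ne3, Nc3, Nf2.
White has 10 legal moves and is not in check → neither.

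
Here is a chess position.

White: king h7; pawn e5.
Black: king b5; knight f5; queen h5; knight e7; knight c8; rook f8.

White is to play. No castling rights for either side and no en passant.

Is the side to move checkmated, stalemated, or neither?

checkmate

White to move; white king on h7.
In check: yes, from the black queen on h5.
King squares — g6: attacked by Qh5; h6: attacked by Nf5; g7: attacked by Nf5; g8: attacked by Ne7; h8: attacked by Qh5.
Legal moves for White: none.
In check with no legal moves → checkmate.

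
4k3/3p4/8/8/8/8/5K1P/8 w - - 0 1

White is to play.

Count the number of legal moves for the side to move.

10

White to move; king on f2.
In check: no.
Legal moves: Kg3, Kf3, Ke3, Kg2, Ke2, Kg1, Kf1, Ke1, h3, h4.
Count: 10.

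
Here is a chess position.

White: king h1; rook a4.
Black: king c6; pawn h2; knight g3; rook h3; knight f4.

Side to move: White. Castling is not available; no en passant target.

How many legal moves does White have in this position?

White to move; king on h1.
In check: yes, from the black knight on g3.
Legal moves: none.
Count: 0.

0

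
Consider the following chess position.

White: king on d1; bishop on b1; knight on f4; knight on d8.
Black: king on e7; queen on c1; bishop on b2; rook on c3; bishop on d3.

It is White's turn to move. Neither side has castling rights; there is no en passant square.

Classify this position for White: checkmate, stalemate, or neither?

White to move; white king on d1.
In check: yes, from the black queen on c1.
King squares — c1: attacked by Bb2; e1: attacked by Qc1; c2: attacked by Qc1; d2: attacked by Qc1; e2: attacked by Bd3.
Legal moves for White: none.
In check with no legal moves → checkmate.

checkmate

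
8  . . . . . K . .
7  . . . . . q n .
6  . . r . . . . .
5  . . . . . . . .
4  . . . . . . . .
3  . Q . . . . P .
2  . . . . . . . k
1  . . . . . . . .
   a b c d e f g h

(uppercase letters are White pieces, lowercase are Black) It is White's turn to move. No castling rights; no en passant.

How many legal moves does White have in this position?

2

White to move; king on f8.
In check: yes, from the black queen on f7.
Legal moves: Kxf7, Qxf7.
Count: 2.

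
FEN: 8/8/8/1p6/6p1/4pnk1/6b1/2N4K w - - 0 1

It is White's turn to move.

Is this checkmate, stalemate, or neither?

White to move; white king on h1.
In check: yes, from the black bishop on g2.
King squares — g1: attacked by Nf3; g2: attacked by Kg3; h2: attacked by Nf3.
Legal moves for White: none.
In check with no legal moves → checkmate.

checkmate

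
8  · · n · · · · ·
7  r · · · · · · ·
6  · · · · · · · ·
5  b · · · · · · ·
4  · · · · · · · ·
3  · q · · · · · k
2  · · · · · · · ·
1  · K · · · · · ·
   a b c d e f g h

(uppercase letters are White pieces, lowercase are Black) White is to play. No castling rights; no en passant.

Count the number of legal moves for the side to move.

White to move; king on b1.
In check: yes, from the black queen on b3.
Legal moves: Kc1, Ka1.
Count: 2.

2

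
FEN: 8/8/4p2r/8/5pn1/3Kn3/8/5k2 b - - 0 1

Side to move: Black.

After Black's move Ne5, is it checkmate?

no

After Ne5: white king on d3; in check: yes, from the black knight on e5.
White has 4 legal replies: Ke4, Kd4, Kc3, Kd2.
In check but a legal move exists → not checkmate.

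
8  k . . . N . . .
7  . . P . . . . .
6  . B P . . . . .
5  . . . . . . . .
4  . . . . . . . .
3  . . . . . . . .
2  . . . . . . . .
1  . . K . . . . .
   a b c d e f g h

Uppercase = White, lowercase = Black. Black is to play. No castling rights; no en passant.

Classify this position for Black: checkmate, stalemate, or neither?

stalemate

Black to move; black king on a8.
In check: no.
King squares — a7: attacked by Bb6; b7: attacked by Pc6; b8: attacked by Pc7.
Legal moves for Black: none.
Not in check and no legal moves → stalemate.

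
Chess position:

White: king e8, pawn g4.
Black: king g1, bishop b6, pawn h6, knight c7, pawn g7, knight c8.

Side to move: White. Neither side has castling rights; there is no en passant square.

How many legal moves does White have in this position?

White to move; king on e8.
In check: yes, from the black knight on c7.
Legal moves: Kf8, Kd8, Kf7, Kd7.
Count: 4.

4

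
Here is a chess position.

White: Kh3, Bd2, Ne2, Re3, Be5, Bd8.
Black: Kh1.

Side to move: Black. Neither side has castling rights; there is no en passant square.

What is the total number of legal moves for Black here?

0

Black to move; king on h1.
In check: no.
Legal moves: none.
Count: 0.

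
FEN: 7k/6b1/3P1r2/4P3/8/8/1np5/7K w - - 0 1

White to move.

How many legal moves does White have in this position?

White to move; king on h1.
In check: no.
Legal moves: Kh2, Kg2, Kg1, exf6, d7, e6.
Count: 6.

6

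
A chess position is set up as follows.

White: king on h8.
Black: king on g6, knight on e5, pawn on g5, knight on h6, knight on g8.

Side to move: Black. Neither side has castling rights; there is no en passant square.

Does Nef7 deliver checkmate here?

After Nef7: white king on h8; in check: yes, from the black knight on f7.
King squares — g7: attacked by Kg6; h7: attacked by Kg6; g8: attacked by Nh6.
White has no legal moves → checkmate.

yes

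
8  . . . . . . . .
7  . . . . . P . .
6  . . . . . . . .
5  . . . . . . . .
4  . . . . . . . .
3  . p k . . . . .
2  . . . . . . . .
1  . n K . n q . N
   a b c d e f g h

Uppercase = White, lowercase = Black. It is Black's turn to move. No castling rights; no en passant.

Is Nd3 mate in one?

After Nd3: white king on c1; in check: yes, from the black queen on f1 and the black knight on d3.
King squares — b1: attacked by Qf1; d1: attacked by Qf1; b2: attacked by Kc3; c2: attacked by Pb3; d2: attacked by Nb1.
White has no legal moves → checkmate.

yes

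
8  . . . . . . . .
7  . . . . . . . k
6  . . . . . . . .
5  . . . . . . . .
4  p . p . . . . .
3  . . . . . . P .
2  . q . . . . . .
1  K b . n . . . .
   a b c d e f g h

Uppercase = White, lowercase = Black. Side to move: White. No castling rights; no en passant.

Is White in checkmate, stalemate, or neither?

White to move; white king on a1.
In check: yes, from the black queen on b2.
King squares — b1: attacked by Qb2; a2: attacked by Bb1; b2: attacked by Nd1.
Legal moves for White: none.
In check with no legal moves → checkmate.

checkmate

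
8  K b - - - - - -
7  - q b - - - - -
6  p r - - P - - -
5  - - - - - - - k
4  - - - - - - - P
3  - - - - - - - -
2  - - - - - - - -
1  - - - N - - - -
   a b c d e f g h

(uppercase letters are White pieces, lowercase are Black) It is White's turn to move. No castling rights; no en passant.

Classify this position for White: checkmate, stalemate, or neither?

checkmate

White to move; white king on a8.
In check: yes, from the black queen on b7.
King squares — a7: attacked by Qb7; b7: attacked by Rb6; b8: attacked by Qb7.
Legal moves for White: none.
In check with no legal moves → checkmate.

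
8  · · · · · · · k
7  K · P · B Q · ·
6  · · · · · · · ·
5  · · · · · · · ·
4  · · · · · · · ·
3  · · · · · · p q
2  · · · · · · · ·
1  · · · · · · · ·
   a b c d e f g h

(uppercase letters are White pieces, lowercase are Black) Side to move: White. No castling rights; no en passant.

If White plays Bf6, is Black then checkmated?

After Bf6: black king on h8; in check: yes, from the white bishop on f6.
King squares — g7: attacked by Bf6; h7: attacked by Qf7; g8: attacked by Qf7.
Black has no legal moves → checkmate.

yes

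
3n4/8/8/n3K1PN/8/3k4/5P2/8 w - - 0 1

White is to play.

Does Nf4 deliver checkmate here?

no

After Nf4: black king on d3; in check: yes, from the white knight on f4.
Black has 4 legal replies: Kc4, Kc3, Kd2, Kc2.
In check but a legal move exists → not checkmate.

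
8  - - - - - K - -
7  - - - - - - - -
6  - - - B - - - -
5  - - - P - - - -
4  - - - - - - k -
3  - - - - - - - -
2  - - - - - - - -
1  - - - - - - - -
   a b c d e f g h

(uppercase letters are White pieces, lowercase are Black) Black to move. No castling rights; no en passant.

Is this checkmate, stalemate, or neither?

Black to move; black king on g4.
In check: no.
Legal moves for Black: Kh5, Kg5, Kf5, Kh4, Kh3, Kf3.
Black has 6 legal moves and is not in check → neither.

neither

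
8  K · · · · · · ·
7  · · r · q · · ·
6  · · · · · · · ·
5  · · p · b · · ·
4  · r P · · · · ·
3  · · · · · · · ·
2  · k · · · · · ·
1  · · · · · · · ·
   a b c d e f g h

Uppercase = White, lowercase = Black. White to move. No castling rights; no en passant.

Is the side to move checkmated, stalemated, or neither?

stalemate

White to move; white king on a8.
In check: no.
King squares — a7: attacked by Rc7; b7: attacked by Rb4; b8: attacked by Rb4.
Legal moves for White: none.
Not in check and no legal moves → stalemate.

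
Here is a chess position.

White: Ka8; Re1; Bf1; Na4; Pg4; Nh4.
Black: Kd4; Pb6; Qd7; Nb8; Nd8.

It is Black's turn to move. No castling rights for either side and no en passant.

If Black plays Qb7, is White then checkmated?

After Qb7: white king on a8; in check: yes, from the black queen on b7.
King squares — a7: attacked by Qb7; b7: attacked by Nd8; b8: attacked by Qb7.
White has no legal moves → checkmate.

yes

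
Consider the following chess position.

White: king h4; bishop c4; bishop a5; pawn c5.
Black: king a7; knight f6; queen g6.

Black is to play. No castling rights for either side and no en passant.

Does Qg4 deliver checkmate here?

yes

After Qg4: white king on h4; in check: yes, from the black queen on g4.
King squares — g3: attacked by Qg4; h3: attacked by Qg4; g4: attacked by Nf6; g5: attacked by Qg4; h5: attacked by Qg4.
White has no legal moves → checkmate.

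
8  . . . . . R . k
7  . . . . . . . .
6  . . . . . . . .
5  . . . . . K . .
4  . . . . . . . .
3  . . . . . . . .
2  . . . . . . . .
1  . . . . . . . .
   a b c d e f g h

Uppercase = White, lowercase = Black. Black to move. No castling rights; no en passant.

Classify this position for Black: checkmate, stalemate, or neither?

Black to move; black king on h8.
In check: yes, from the white rook on f8.
Legal moves for Black: Kh7, Kg7.
Black is in check but has 2 legal moves → neither.

neither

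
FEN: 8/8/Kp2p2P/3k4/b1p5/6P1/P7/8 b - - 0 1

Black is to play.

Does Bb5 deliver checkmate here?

After Bb5: white king on a6; in check: yes, from the black bishop on b5.
White has 4 legal replies: Kb7, Ka7, Kxb6, Kxb5.
In check but a legal move exists → not checkmate.

no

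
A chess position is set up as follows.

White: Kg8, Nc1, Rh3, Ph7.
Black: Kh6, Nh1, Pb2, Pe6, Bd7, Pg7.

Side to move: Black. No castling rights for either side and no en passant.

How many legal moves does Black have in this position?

Black to move; king on h6.
In check: yes, from the white rook on h3.
Legal moves: Kg6, Kg5.
Count: 2.

2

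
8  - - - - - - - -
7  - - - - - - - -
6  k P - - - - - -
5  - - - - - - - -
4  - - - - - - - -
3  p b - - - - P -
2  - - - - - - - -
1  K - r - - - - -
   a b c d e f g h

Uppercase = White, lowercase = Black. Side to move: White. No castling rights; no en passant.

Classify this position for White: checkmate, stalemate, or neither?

White to move; white king on a1.
In check: yes, from the black rook on c1.
King squares — b1: attacked by Rc1; a2: attacked by Bb3; b2: attacked by Pa3.
Legal moves for White: none.
In check with no legal moves → checkmate.

checkmate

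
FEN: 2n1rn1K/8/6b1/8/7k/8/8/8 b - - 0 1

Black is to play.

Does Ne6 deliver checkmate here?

After Ne6: white king on h8; in check: yes, from the black rook on e8.
King squares — g7: attacked by Ne6; h7: attacked by Bg6; g8: attacked by Re8.
White has no legal moves → checkmate.

yes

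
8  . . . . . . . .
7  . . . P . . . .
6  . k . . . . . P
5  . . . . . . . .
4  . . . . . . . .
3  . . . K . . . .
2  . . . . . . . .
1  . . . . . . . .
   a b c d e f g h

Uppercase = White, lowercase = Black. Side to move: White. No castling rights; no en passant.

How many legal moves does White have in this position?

13

White to move; king on d3.
In check: no.
Legal moves: Ke4, Kd4, Kc4, Ke3, Kc3, Ke2, Kd2, Kc2, d8=Q+, d8=R, d8=B+, d8=N, h7.
Count: 13.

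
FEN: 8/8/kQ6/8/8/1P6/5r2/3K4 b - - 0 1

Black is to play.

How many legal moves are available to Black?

Black to move; king on a6.
In check: yes, from the white queen on b6.
Legal moves: Kxb6.
Count: 1.

1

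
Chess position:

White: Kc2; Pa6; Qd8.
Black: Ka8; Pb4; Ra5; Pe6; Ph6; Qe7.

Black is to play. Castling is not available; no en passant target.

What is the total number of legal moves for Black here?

2

Black to move; king on a8.
In check: yes, from the white queen on d8.
Legal moves: Ka7, Qxd8.
Count: 2.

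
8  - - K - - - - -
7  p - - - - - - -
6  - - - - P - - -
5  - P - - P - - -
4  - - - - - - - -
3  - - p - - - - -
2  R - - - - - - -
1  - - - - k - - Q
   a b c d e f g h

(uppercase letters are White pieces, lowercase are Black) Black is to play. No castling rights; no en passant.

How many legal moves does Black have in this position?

0

Black to move; king on e1.
In check: yes, from the white queen on h1.
Legal moves: none.
Count: 0.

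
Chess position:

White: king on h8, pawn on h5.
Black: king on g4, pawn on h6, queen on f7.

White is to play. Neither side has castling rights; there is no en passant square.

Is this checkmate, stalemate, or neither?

White to move; white king on h8.
In check: no.
King squares — g7: attacked by Qf7; h7: attacked by Qf7; g8: attacked by Qf7.
Legal moves for White: none.
Not in check and no legal moves → stalemate.

stalemate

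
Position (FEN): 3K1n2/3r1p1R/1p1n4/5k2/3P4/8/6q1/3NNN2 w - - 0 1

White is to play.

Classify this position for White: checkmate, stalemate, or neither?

checkmate

White to move; white king on d8.
In check: yes, from the black rook on d7.
King squares — c7: attacked by Rd7; d7: attacked by Nf8; e7: attacked by Rd7; c8: attacked by Nd6; e8: attacked by Nd6.
Legal moves for White: none.
In check with no legal moves → checkmate.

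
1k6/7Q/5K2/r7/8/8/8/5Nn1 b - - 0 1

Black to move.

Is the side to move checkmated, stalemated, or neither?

neither

Black to move; black king on b8.
In check: no.
Legal moves for Black include: Kc8, Ka8, Ra8, Ra7, Ra6+, Rh5, Rg5, Rf5+, Re5, Rd5, Rc5, Rb5, Ra4, Ra3, Ra2, Ra1, Nh3, Nf3, ... (list truncated; more exist).
Black has legal moves and is not in check → neither.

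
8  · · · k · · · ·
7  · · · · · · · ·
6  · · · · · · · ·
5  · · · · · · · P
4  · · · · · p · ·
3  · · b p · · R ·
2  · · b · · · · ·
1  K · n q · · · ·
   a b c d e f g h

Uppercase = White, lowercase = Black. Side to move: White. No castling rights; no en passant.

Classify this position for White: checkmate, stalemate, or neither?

White to move; white king on a1.
In check: yes, from the black bishop on c3.
King squares — b1: attacked by Bc2; a2: attacked by Nc1; b2: attacked by Bc3.
Legal moves for White: none.
In check with no legal moves → checkmate.

checkmate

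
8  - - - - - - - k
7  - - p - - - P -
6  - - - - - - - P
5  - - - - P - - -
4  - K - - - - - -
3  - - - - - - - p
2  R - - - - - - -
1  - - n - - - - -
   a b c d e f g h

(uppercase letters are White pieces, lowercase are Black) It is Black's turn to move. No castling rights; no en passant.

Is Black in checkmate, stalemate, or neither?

neither

Black to move; black king on h8.
In check: yes, from the white pawn on g7.
King squares — g7: attacked by Ph6; h7: available; g8: available.
Legal moves for Black: Kg8, Kh7.
Black is in check but has 2 legal moves → neither.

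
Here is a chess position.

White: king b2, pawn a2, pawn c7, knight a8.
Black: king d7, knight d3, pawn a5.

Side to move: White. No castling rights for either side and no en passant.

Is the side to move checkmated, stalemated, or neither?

neither

White to move; white king on b2.
In check: yes, from the black knight on d3.
Legal moves for White: Kc3, Kb3, Ka3, Kc2, Kb1, Ka1.
White is in check but has 6 legal moves → neither.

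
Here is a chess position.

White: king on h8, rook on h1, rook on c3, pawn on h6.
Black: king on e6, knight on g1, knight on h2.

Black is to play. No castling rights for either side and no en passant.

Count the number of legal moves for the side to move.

14

Black to move; king on e6.
In check: no.
Legal moves: Kf7, Ke7, Kd7, Kf6, Kd6, Kf5, Ke5, Kd5, Ng4, Nhf3, Nf1, Nh3, Ngf3, Ne2.
Count: 14.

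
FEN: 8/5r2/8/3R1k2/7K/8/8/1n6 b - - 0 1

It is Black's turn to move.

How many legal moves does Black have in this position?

Black to move; king on f5.
In check: yes, from the white rook on d5.
Legal moves: Kg6, Kf6, Ke6, Kf4, Ke4.
Count: 5.

5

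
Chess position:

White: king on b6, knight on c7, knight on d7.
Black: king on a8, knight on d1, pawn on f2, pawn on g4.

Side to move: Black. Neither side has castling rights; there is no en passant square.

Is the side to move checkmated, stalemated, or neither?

checkmate

Black to move; black king on a8.
In check: yes, from the white knight on c7.
King squares — a7: attacked by Kb6; b7: attacked by Kb6; b8: attacked by Nd7.
Legal moves for Black: none.
In check with no legal moves → checkmate.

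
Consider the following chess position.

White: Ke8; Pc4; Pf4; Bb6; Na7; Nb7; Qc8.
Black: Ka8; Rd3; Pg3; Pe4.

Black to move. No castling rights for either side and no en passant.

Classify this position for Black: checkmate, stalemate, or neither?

Black to move; black king on a8.
In check: yes, from the white queen on c8.
King squares — a7: attacked by Bb6; b7: attacked by Qc8; b8: attacked by Qc8.
Legal moves for Black: none.
In check with no legal moves → checkmate.

checkmate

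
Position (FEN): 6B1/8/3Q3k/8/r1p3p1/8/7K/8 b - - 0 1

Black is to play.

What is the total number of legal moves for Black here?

Black to move; king on h6.
In check: yes, from the white queen on d6.
Legal moves: Kg7, Kh5, Kg5.
Count: 3.

3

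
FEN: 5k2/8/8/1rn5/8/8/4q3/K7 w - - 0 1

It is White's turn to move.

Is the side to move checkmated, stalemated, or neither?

stalemate

White to move; white king on a1.
In check: no.
King squares — b1: attacked by Rb5; a2: attacked by Qe2; b2: attacked by Qe2.
Legal moves for White: none.
Not in check and no legal moves → stalemate.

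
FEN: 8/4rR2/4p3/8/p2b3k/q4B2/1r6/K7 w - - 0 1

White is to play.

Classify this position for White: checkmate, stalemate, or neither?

checkmate

White to move; white king on a1.
In check: yes, from the black queen on a3.
King squares — b1: attacked by Rb2; a2: attacked by Rb2; b2: attacked by Qa3.
Legal moves for White: none.
In check with no legal moves → checkmate.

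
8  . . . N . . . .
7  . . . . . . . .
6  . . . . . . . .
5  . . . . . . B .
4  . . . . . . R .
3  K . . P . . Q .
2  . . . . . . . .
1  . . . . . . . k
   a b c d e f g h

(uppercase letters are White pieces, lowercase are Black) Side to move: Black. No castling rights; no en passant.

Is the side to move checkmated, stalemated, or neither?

stalemate

Black to move; black king on h1.
In check: no.
King squares — g1: attacked by Qg3; g2: attacked by Qg3; h2: attacked by Qg3.
Legal moves for Black: none.
Not in check and no legal moves → stalemate.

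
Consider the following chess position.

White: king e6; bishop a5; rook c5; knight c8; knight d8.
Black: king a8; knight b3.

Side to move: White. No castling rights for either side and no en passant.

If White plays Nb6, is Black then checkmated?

After Nb6: black king on a8; in check: yes, from the white knight on b6.
Black has 2 legal replies: Kb8, Ka7.
In check but a legal move exists → not checkmate.

no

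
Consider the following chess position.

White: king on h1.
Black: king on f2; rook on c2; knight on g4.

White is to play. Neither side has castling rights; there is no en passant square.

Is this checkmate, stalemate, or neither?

stalemate

White to move; white king on h1.
In check: no.
King squares — g1: attacked by Kf2; g2: attacked by Kf2; h2: attacked by Ng4.
Legal moves for White: none.
Not in check and no legal moves → stalemate.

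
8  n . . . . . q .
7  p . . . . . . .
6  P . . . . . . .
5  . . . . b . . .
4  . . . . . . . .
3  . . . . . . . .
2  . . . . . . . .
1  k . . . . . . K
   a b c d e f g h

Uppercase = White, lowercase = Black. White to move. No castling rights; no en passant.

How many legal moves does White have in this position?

White to move; king on h1.
In check: no.
Legal moves: none.
Count: 0.

0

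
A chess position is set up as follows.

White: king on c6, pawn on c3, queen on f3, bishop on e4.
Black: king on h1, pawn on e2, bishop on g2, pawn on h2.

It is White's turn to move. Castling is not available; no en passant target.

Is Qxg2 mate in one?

yes

After Qxg2: black king on h1; in check: yes, from the white queen on g2.
King squares — g1: attacked by Qg2; g2: attacked by Be4; h2: own pawn.
Black has no legal moves → checkmate.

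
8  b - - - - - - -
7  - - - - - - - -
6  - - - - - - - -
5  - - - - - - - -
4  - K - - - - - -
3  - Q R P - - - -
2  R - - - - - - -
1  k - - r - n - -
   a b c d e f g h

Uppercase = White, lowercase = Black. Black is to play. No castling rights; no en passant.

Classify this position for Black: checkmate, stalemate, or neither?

Black to move; black king on a1.
In check: yes, from the white rook on a2.
King squares — b1: attacked by Qb3; a2: attacked by Qb3; b2: attacked by Ra2.
Legal moves for Black: none.
In check with no legal moves → checkmate.

checkmate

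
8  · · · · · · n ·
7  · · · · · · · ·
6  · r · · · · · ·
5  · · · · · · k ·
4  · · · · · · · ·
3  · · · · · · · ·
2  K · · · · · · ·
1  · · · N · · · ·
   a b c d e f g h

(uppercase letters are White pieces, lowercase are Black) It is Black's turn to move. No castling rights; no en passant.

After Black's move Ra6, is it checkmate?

no

After Ra6: white king on a2; in check: yes, from the black rook on a6.
White has 3 legal replies: Kb3, Kb2, Kb1.
In check but a legal move exists → not checkmate.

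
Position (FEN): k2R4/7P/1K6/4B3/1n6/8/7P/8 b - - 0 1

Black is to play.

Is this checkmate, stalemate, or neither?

checkmate

Black to move; black king on a8.
In check: yes, from the white rook on d8.
King squares — a7: attacked by Kb6; b7: attacked by Kb6; b8: attacked by Be5.
Legal moves for Black: none.
In check with no legal moves → checkmate.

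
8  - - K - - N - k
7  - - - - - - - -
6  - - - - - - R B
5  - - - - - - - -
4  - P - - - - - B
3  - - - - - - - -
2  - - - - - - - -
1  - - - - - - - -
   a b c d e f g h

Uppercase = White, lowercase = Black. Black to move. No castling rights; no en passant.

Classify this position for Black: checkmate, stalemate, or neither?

stalemate

Black to move; black king on h8.
In check: no.
King squares — g7: attacked by Rg6; h7: attacked by Nf8; g8: attacked by Rg6.
Legal moves for Black: none.
Not in check and no legal moves → stalemate.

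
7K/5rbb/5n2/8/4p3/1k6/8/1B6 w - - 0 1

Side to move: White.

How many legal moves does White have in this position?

White to move; king on h8.
In check: yes, from the black bishop on g7.
Legal moves: none.
Count: 0.

0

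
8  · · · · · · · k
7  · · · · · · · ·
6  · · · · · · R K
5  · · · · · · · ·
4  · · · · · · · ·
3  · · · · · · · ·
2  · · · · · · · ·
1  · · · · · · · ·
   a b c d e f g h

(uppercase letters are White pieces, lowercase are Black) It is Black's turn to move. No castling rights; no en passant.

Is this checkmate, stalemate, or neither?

stalemate

Black to move; black king on h8.
In check: no.
King squares — g7: attacked by Rg6; h7: attacked by Kh6; g8: attacked by Rg6.
Legal moves for Black: none.
Not in check and no legal moves → stalemate.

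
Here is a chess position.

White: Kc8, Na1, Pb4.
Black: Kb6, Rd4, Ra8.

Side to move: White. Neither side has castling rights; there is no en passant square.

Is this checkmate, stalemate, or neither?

checkmate

White to move; white king on c8.
In check: yes, from the black rook on a8.
King squares — b7: attacked by Kb6; c7: attacked by Kb6; d7: attacked by Rd4; b8: attacked by Ra8; d8: attacked by Rd4.
Legal moves for White: none.
In check with no legal moves → checkmate.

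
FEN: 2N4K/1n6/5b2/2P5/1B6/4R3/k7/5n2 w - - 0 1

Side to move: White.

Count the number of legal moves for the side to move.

2

White to move; king on h8.
In check: yes, from the black bishop on f6.
Legal moves: Kg8, Kh7.
Count: 2.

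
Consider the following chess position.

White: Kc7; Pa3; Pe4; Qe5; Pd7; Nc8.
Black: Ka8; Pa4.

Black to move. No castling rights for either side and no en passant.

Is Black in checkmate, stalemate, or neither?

stalemate

Black to move; black king on a8.
In check: no.
King squares — a7: attacked by Nc8; b7: attacked by Kc7; b8: attacked by Kc7.
Legal moves for Black: none.
Not in check and no legal moves → stalemate.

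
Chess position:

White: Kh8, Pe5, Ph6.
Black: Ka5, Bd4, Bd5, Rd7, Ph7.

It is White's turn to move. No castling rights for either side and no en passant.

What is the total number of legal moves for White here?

White to move; king on h8.
In check: no.
Legal moves: none.
Count: 0.

0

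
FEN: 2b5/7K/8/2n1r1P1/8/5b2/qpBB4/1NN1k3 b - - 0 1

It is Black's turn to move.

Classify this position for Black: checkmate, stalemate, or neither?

Black to move; black king on e1.
In check: yes, from the white bishop on d2.
Legal moves for Black: Kf2, Kf1.
Black is in check but has 2 legal moves → neither.

neither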